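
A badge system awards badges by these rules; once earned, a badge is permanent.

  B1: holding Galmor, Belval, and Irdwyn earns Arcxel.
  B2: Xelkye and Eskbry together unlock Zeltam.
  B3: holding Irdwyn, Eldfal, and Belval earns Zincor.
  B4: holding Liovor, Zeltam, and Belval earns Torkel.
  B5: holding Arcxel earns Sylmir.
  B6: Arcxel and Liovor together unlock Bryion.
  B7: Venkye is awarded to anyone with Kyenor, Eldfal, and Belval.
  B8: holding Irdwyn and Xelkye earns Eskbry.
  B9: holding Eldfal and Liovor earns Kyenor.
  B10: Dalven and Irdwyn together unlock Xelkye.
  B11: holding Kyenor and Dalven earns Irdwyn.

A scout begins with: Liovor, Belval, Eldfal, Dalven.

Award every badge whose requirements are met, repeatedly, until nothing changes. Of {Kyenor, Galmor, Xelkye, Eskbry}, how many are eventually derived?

3

With Eldfal and Liovor, Kyenor is earned (B9).
With Kyenor and Dalven, Irdwyn is earned (B11).
With Dalven and Irdwyn, Xelkye is earned (B10).
With Irdwyn and Xelkye, Eskbry is earned (B8).
Kyenor: reached.
No rule produces Galmor, and it is not given.
Xelkye: reached.
Eskbry: reached.
Reached: Kyenor, Xelkye, and Eskbry — 3 of the 4.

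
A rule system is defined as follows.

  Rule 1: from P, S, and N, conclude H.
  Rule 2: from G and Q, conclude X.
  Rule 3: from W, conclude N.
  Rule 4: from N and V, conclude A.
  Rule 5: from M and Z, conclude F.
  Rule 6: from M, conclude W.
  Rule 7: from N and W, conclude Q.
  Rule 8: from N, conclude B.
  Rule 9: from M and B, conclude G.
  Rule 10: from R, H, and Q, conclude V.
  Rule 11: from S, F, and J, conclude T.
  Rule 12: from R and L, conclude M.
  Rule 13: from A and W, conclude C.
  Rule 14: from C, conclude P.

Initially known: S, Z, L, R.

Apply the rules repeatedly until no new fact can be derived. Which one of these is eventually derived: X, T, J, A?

X

From R and L, Rule 12 gives M.
From M, Rule 6 gives W.
W holds, so N follows (Rule 3).
From N, Rule 8 gives B.
N and W hold, so Q follows (Rule 7).
From M and B, Rule 9 gives G.
From G and Q, Rule 2 gives X.
No rule produces J, and it is not given. T would need S, F, and J (Rule 11), but J is never established. A would need N and V (Rule 4), but V is never established.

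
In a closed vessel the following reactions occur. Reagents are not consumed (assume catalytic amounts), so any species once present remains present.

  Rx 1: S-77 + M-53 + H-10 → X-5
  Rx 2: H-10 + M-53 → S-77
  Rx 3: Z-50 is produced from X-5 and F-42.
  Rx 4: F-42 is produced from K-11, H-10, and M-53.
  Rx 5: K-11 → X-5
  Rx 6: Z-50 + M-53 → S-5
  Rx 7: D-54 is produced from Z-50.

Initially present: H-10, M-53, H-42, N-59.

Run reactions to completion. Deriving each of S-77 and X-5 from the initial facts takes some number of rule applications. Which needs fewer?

S-77: H-10 and M-53 present → S-77 forms (Rx 2). [1 rule application]
X-5: H-10 and M-53 present → S-77 forms (Rx 2). S-77, M-53, and H-10 present → X-5 forms (Rx 1). [2 rule applications]
S-77 needs fewer.

S-77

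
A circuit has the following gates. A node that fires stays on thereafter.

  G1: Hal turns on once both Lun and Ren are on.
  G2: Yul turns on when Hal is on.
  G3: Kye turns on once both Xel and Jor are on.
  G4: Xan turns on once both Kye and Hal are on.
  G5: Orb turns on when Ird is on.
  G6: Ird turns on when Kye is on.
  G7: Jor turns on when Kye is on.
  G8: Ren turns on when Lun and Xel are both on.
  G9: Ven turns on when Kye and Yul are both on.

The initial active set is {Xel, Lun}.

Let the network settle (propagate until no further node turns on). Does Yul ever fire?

Lun and Xel are on, so Ren turns on (G8).
Lun and Ren are on, so Hal turns on (G1).
G2: Hal on → Yul on.

Yes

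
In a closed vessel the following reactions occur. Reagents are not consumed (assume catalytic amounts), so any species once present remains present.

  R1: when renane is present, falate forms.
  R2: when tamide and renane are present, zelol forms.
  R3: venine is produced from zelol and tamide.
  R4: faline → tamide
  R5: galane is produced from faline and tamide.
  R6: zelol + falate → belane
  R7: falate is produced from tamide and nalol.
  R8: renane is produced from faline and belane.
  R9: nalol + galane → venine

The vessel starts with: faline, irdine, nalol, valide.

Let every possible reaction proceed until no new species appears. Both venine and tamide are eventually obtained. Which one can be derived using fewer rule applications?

tamide: faline present → tamide forms (R4). [1 rule application]
venine: faline present → tamide forms (R4). faline and tamide present → galane forms (R5). nalol and galane present → venine forms (R9). [3 rule applications]
tamide needs fewer.

tamide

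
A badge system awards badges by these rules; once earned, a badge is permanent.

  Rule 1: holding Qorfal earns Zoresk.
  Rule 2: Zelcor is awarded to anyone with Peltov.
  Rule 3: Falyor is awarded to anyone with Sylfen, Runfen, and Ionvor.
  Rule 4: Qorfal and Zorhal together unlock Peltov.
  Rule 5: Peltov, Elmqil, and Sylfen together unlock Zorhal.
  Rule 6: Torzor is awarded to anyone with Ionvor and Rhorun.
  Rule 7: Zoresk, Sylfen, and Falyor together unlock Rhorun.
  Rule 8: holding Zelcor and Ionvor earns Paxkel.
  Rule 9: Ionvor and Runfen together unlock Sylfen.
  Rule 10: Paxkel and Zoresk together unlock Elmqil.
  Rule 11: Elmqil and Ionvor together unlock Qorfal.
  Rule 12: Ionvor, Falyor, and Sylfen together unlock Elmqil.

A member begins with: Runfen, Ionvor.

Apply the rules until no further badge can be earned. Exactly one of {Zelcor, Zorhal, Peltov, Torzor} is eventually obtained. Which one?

With Ionvor and Runfen, Sylfen is earned (Rule 9).
With Sylfen, Runfen, and Ionvor, Falyor is earned (Rule 3).
With Ionvor, Falyor, and Sylfen, Elmqil is earned (Rule 12).
With Elmqil and Ionvor, Qorfal is earned (Rule 11).
With Qorfal, Zoresk is earned (Rule 1).
With Zoresk, Sylfen, and Falyor, Rhorun is earned (Rule 7).
With Ionvor and Rhorun, Torzor is earned (Rule 6).
Zorhal would need Peltov, Elmqil, and Sylfen (Rule 5), but Peltov is never earned. Peltov would need Qorfal and Zorhal (Rule 4), but Zorhal is never earned. Zelcor would need Peltov (Rule 2), but Peltov is never earned.

Torzor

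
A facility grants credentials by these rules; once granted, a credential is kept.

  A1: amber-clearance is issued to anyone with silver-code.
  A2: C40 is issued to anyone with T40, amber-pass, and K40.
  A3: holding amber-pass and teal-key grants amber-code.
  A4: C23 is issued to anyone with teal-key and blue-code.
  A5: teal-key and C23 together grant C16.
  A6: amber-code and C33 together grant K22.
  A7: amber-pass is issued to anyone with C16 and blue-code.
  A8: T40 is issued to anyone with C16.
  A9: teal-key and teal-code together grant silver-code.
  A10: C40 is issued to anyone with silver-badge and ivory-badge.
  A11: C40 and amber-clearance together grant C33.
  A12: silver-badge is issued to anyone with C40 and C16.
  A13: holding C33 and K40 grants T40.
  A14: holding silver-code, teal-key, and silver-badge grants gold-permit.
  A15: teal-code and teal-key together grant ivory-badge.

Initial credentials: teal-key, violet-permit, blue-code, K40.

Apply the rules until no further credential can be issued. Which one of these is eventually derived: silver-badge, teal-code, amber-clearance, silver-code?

Holding teal-key and blue-code grants C23 (A4).
Holding teal-key and C23 grants C16 (A5).
Holding C16 and blue-code grants amber-pass (A7).
Holding C16 grants T40 (A8).
Holding T40, amber-pass, and K40 grants C40 (A2).
Holding C40 and C16 grants silver-badge (A12).
No rule produces teal-code, and it is not given. silver-code would need teal-key and teal-code (A9), but teal-code is never granted. amber-clearance would need silver-code (A1), but silver-code is never granted.

silver-badge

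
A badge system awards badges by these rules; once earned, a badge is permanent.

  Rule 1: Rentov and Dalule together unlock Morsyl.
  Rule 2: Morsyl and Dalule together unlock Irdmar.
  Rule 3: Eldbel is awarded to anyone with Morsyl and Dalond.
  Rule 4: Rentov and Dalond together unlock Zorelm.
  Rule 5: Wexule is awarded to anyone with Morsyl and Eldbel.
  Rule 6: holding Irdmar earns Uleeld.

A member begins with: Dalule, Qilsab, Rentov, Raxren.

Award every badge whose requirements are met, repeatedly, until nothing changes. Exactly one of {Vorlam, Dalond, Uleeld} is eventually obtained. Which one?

With Rentov and Dalule, Morsyl is earned (Rule 1).
With Morsyl and Dalule, Irdmar is earned (Rule 2).
With Irdmar, Uleeld is earned (Rule 6).
No rule produces Dalond, and it is not given. No rule produces Vorlam, and it is not given.

Uleeld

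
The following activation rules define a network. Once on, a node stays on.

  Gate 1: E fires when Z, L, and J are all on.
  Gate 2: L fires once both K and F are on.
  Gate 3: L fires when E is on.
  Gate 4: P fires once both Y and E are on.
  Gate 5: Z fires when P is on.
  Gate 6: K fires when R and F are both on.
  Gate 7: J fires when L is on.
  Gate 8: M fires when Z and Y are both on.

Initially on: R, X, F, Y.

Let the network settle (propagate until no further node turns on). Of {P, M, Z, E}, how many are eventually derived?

0

P would need Y and E (Gate 4), but E never turns on.
M would need Z and Y (Gate 8), but Z never turns on.
Z would need P (Gate 5), but P never turns on.
E would need Z, L, and J (Gate 1), but Z never turns on.
None of the 4 are reached.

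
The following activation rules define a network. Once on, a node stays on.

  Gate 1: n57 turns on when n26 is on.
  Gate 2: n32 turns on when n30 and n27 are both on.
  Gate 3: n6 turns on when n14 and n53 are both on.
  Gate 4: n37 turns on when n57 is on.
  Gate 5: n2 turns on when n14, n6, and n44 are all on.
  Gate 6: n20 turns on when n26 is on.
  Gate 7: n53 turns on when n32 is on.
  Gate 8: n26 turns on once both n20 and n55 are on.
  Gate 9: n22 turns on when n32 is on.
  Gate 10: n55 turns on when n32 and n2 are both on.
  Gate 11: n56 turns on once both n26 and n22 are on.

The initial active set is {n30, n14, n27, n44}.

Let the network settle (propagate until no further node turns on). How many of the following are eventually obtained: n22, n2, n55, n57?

3

Gate 2: n30 and n27 on → n32 on.
Gate 7: n32 on → n53 on.
Gate 9: n32 on → n22 on.
n14 and n53 are on, so n6 turns on (Gate 3).
Gate 5: n14, n6, and n44 on → n2 on.
Gate 10: n32 and n2 on → n55 on.
n22: reached.
n2: reached.
n55: reached.
n57 would need n26 (Gate 1), but n26 never turns on.
Reached: n22, n2, and n55 — 3 of the 4.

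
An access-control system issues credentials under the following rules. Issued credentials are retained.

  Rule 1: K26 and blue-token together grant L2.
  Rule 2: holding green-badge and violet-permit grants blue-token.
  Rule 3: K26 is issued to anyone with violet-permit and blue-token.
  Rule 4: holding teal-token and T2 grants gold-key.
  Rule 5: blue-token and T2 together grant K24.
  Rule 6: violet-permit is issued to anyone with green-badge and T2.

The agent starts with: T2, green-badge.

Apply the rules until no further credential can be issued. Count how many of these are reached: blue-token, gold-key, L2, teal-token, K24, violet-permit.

Holding green-badge and T2 grants violet-permit (Rule 6).
Holding green-badge and violet-permit grants blue-token (Rule 2).
Holding blue-token and T2 grants K24 (Rule 5).
Holding violet-permit and blue-token grants K26 (Rule 3).
Holding K26 and blue-token grants L2 (Rule 1).
blue-token: reached.
gold-key would need teal-token and T2 (Rule 4), but teal-token is never granted.
L2: reached.
No rule produces teal-token, and it is not given.
K24: reached.
violet-permit: reached.
Reached: blue-token, L2, K24, and violet-permit — 4 of the 6.

4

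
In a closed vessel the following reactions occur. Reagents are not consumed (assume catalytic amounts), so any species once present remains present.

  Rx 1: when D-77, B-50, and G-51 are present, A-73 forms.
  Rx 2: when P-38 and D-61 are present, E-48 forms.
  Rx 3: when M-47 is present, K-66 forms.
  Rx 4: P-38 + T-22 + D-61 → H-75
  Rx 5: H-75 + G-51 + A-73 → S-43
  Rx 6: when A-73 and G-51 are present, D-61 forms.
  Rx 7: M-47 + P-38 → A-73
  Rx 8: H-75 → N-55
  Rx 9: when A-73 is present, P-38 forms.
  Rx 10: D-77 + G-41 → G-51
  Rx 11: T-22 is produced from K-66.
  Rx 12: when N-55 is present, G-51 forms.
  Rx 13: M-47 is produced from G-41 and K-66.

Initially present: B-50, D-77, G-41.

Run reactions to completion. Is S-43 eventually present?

No

S-43 would need H-75, G-51, and A-73 (Rx 5), but H-75 never forms.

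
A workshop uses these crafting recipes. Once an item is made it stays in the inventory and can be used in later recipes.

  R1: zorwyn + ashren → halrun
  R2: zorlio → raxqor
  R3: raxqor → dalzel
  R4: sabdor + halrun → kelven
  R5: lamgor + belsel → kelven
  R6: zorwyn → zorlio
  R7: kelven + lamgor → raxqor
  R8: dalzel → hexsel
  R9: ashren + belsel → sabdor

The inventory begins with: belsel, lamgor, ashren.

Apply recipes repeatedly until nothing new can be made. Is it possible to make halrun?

No

halrun would need zorwyn and ashren (R1), but zorwyn is never obtained.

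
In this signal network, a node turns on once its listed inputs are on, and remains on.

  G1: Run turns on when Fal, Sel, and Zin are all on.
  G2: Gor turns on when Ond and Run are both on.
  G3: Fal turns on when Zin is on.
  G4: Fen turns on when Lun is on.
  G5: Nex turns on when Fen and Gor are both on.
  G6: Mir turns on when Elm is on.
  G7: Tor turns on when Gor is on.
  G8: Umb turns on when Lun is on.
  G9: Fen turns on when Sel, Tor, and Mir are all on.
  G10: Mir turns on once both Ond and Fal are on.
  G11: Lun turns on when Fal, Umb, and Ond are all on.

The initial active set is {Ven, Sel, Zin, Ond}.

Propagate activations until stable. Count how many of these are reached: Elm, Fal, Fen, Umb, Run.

G3: Zin on → Fal on.
Ond and Fal are on, so Mir turns on (G10).
Fal, Sel, and Zin are on, so Run turns on (G1).
Ond and Run are on, so Gor turns on (G2).
G7: Gor on → Tor on.
Sel, Tor, and Mir are on, so Fen turns on (G9).
No rule produces Elm, and it is not given.
Fal: reached.
Fen: reached.
Umb would need Lun (G8), but Lun never turns on.
Run: reached.
Reached: Fal, Fen, and Run — 3 of the 5.

3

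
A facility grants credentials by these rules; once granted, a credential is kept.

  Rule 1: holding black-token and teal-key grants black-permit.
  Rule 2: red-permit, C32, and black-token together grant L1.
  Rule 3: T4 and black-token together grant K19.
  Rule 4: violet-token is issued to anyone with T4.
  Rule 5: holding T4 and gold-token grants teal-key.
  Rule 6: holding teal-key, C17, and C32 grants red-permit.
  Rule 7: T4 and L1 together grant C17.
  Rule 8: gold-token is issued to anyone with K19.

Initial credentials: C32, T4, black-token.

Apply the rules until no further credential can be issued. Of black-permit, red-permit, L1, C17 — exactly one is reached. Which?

black-permit

Holding T4 and black-token grants K19 (Rule 3).
Holding K19 grants gold-token (Rule 8).
Holding T4 and gold-token grants teal-key (Rule 5).
Holding black-token and teal-key grants black-permit (Rule 1).
L1 would need red-permit, C32, and black-token (Rule 2), but red-permit is never granted. red-permit would need teal-key, C17, and C32 (Rule 6), but C17 is never granted. C17 would need T4 and L1 (Rule 7), but L1 is never granted.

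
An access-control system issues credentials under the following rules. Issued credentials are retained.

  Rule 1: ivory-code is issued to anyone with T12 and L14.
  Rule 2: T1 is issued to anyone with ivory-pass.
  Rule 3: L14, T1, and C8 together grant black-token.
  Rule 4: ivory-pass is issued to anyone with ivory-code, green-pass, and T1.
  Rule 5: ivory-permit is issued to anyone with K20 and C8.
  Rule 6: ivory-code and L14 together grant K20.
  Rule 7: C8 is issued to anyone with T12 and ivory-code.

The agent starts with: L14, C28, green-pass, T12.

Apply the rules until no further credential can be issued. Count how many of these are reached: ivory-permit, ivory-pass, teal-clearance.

1

Holding T12 and L14 grants ivory-code (Rule 1).
Holding T12 and ivory-code grants C8 (Rule 7).
Holding ivory-code and L14 grants K20 (Rule 6).
Holding K20 and C8 grants ivory-permit (Rule 5).
ivory-permit: reached.
ivory-pass would need ivory-code, green-pass, and T1 (Rule 4), but T1 is never granted.
No rule produces teal-clearance, and it is not given.
Reached: ivory-permit — 1 of the 3.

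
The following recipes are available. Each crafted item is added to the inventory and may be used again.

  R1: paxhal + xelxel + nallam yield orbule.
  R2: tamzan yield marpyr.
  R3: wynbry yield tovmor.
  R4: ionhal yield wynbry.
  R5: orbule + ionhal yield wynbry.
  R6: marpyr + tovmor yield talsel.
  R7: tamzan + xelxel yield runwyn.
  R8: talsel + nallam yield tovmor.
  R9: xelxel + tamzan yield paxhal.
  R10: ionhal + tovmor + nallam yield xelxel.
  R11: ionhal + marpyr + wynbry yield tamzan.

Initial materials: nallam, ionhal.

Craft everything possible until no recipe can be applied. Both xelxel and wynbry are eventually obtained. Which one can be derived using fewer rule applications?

wynbry

wynbry: ionhal → wynbry (R4). [1 rule application]
xelxel: Using R4, ionhal makes wynbry. Using R3, wynbry makes tovmor. Using R10, ionhal, tovmor, and nallam make xelxel. [3 rule applications]
wynbry needs fewer.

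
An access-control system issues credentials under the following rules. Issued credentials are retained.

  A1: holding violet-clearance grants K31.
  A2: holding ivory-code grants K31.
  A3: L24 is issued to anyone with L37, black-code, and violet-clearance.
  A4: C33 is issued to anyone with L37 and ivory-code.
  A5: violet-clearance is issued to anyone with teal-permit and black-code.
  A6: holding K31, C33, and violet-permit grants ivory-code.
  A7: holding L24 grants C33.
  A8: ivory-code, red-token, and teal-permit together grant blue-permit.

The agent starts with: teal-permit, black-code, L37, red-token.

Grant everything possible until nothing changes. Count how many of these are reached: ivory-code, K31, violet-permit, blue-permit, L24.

2

Holding teal-permit and black-code grants violet-clearance (A5).
Holding violet-clearance grants K31 (A1).
Holding L37, black-code, and violet-clearance grants L24 (A3).
ivory-code would need K31, C33, and violet-permit (A6), but violet-permit is never granted.
K31: reached.
No rule produces violet-permit, and it is not given.
blue-permit would need ivory-code, red-token, and teal-permit (A8), but ivory-code is never granted.
L24: reached.
Reached: K31 and L24 — 2 of the 5.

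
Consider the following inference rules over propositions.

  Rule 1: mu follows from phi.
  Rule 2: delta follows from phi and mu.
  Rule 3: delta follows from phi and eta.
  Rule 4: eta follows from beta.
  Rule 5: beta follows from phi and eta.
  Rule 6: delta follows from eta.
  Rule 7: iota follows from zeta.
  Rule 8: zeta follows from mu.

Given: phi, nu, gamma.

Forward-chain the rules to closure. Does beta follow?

beta would need phi and eta (Rule 5), but eta is never established.

No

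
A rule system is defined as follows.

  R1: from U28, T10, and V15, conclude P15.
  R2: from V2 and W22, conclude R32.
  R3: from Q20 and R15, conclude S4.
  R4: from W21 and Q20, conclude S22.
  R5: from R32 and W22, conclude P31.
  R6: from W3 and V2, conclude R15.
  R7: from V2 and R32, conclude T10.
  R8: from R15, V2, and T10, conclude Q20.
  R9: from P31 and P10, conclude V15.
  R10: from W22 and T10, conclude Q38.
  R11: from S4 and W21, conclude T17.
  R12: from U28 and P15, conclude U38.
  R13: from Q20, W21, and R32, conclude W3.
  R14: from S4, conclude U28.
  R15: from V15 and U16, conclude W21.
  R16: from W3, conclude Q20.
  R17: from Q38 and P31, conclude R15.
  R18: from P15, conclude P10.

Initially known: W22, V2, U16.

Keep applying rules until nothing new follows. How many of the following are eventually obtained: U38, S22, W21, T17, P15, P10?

U38 would need U28 and P15 (R12), but P15 is never established.
S22 would need W21 and Q20 (R4), but W21 is never established.
W21 would need V15 and U16 (R15), but V15 is never established.
T17 would need S4 and W21 (R11), but W21 is never established.
P15 would need U28, T10, and V15 (R1), but V15 is never established.
P10 would need P15 (R18), but P15 is never established.
None of the 6 are reached.

0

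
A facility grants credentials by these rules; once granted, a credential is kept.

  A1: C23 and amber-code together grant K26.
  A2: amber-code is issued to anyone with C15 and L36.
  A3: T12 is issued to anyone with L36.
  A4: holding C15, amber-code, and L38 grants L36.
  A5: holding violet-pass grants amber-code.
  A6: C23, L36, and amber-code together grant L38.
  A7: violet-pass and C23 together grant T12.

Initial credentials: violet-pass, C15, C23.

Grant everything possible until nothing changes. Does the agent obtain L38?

L38 would need C23, L36, and amber-code (A6), but L36 is never granted.

No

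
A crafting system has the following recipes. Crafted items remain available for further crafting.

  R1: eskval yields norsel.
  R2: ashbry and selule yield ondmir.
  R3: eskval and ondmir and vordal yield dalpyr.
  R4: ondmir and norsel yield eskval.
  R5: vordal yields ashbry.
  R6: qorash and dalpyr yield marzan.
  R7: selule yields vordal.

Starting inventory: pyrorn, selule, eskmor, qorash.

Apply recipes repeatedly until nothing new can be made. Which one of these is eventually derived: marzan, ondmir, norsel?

Using R7, selule makes vordal.
Using R5, vordal makes ashbry.
Using R2, ashbry and selule make ondmir.
norsel would need eskval (R1), but eskval is never obtained. marzan would need qorash and dalpyr (R6), but dalpyr is never obtained.

ondmir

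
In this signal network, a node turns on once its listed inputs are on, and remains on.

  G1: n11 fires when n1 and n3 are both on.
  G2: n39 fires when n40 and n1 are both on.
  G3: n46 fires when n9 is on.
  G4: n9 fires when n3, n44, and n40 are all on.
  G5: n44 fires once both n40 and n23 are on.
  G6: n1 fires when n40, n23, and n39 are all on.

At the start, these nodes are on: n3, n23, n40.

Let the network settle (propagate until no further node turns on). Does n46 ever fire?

Yes

n40 and n23 are on, so n44 fires (G5).
n3, n44, and n40 are on, so n9 fires (G4).
G3: n9 on → n46 on.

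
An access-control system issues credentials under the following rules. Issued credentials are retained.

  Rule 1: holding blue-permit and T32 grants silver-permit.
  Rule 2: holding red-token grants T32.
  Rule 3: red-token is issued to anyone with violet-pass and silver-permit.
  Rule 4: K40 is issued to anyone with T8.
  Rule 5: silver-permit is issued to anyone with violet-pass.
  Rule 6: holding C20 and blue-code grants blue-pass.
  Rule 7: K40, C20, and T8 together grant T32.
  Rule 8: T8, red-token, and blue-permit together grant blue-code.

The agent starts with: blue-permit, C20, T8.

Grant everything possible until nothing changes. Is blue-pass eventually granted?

No

blue-pass would need C20 and blue-code (Rule 6), but blue-code is never granted.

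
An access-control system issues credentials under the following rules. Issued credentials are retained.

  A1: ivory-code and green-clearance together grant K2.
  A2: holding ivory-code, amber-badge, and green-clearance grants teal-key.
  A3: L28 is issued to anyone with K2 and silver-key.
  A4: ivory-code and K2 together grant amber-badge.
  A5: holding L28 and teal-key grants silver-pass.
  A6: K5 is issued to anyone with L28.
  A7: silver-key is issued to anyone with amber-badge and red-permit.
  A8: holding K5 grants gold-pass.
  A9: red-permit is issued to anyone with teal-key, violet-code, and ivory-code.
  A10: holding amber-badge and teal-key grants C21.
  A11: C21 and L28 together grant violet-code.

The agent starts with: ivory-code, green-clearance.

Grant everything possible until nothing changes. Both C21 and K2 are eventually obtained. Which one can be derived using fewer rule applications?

K2

K2: Holding ivory-code and green-clearance grants K2 (A1). [1 rule application]
C21: Holding ivory-code and green-clearance grants K2 (A1). Holding ivory-code and K2 grants amber-badge (A4). Holding ivory-code, amber-badge, and green-clearance grants teal-key (A2). Holding amber-badge and teal-key grants C21 (A10). [4 rule applications]
K2 needs fewer.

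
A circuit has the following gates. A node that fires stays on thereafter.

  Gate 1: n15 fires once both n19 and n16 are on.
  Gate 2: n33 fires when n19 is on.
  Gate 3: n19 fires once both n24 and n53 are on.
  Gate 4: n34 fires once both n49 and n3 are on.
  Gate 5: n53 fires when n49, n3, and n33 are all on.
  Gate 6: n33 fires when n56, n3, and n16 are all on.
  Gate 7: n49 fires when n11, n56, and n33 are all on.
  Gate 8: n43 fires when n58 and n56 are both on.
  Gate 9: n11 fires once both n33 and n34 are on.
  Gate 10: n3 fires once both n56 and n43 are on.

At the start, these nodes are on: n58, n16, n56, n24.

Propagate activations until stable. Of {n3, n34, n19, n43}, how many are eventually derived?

n58 and n56 are on, so n43 fires (Gate 8).
n56 and n43 are on, so n3 fires (Gate 10).
n3: reached.
n34 would need n49 and n3 (Gate 4), but n49 never turns on.
n19 would need n24 and n53 (Gate 3), but n53 never turns on.
n43: reached.
Reached: n3 and n43 — 2 of the 4.

2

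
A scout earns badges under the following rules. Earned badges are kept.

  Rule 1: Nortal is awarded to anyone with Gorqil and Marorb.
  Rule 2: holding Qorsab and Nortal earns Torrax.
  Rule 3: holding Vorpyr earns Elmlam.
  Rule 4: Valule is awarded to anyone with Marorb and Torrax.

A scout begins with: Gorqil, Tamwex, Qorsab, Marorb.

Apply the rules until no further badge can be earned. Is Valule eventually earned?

With Gorqil and Marorb, Nortal is earned (Rule 1).
With Qorsab and Nortal, Torrax is earned (Rule 2).
With Marorb and Torrax, Valule is earned (Rule 4).

Yes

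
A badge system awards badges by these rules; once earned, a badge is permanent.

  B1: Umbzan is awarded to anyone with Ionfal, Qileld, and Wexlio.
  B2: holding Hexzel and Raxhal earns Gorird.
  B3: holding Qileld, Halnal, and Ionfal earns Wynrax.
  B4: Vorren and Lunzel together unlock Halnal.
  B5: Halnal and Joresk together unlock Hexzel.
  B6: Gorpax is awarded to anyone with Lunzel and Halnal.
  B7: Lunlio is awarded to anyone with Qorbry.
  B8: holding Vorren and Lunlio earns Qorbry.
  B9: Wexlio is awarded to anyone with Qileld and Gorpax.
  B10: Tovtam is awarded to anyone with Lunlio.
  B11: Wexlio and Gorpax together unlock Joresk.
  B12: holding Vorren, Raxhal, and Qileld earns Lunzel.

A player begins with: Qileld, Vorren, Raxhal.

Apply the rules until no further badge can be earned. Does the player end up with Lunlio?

Lunlio would need Qorbry (B7), but Qorbry is never earned.

No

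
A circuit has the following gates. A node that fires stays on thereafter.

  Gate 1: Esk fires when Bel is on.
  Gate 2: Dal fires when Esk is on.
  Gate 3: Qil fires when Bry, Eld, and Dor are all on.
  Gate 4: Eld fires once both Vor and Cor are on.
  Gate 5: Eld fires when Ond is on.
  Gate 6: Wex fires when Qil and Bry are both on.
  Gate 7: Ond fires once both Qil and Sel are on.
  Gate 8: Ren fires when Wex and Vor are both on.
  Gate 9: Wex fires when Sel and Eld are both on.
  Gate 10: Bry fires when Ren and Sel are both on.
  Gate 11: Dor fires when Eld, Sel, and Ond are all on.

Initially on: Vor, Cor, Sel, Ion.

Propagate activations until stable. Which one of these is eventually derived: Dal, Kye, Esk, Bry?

Bry

Vor and Cor are on, so Eld fires (Gate 4).
Sel and Eld are on, so Wex fires (Gate 9).
Gate 8: Wex and Vor on → Ren on.
Gate 10: Ren and Sel on → Bry on.
No rule produces Kye, and it is not given. Esk would need Bel (Gate 1), but Bel never turns on. Dal would need Esk (Gate 2), but Esk never turns on.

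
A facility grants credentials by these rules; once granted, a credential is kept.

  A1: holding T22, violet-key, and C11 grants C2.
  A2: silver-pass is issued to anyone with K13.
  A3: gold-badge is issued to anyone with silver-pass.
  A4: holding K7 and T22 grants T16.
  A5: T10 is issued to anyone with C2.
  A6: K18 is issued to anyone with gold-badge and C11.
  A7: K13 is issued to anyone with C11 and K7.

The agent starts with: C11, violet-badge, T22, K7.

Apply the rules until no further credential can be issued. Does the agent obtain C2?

No

C2 would need T22, violet-key, and C11 (A1), but violet-key is never granted.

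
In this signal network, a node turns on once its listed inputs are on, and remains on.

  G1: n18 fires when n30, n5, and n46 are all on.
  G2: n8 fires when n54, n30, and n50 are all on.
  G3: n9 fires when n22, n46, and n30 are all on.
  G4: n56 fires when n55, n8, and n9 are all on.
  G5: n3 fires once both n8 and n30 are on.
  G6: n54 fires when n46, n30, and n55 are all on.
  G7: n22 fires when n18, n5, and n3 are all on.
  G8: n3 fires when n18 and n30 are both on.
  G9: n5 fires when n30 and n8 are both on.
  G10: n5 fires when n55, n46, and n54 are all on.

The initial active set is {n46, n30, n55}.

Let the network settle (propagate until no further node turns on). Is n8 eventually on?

No

n8 would need n54, n30, and n50 (G2), but n50 never turns on.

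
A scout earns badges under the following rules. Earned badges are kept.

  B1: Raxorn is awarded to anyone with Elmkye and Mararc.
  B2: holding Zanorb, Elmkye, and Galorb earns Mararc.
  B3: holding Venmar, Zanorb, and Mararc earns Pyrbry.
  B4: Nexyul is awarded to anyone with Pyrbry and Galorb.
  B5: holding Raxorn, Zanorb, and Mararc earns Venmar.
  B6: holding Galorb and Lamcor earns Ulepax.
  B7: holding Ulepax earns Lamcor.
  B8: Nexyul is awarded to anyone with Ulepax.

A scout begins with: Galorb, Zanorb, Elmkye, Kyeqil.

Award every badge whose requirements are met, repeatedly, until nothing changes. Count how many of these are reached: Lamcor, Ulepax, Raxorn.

With Zanorb, Elmkye, and Galorb, Mararc is earned (B2).
With Elmkye and Mararc, Raxorn is earned (B1).
Lamcor would need Ulepax (B7), but Ulepax is never earned.
Ulepax would need Galorb and Lamcor (B6), but Lamcor is never earned.
Raxorn: reached.
Reached: Raxorn — 1 of the 3.

1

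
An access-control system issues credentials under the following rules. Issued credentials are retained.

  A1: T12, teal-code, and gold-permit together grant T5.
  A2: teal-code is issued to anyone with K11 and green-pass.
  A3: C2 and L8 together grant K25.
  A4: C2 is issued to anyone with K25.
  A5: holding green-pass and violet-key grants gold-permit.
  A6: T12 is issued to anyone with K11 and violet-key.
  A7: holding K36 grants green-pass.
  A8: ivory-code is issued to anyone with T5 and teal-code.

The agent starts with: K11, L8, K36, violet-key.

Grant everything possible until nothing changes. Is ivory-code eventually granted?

Holding K11 and violet-key grants T12 (A6).
Holding K36 grants green-pass (A7).
Holding green-pass and violet-key grants gold-permit (A5).
Holding K11 and green-pass grants teal-code (A2).
Holding T12, teal-code, and gold-permit grants T5 (A1).
Holding T5 and teal-code grants ivory-code (A8).

Yes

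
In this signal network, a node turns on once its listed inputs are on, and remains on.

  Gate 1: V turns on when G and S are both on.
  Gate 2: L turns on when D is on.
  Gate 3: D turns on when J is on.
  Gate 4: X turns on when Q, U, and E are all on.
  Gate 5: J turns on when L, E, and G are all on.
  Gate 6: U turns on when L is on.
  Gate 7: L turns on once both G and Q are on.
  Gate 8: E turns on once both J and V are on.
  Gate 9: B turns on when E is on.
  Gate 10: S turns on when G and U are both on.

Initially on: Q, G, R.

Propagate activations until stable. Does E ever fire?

E would need J and V (Gate 8), but J never turns on.

No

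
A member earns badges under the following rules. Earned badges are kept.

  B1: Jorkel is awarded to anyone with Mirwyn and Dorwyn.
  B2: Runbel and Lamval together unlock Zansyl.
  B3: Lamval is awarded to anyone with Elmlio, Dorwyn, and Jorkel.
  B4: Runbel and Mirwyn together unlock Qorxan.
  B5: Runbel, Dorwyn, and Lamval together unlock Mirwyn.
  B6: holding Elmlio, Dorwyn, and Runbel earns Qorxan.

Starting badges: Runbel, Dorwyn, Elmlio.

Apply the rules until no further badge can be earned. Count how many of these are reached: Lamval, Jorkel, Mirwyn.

Lamval would need Elmlio, Dorwyn, and Jorkel (B3), but Jorkel is never earned.
Jorkel would need Mirwyn and Dorwyn (B1), but Mirwyn is never earned.
Mirwyn would need Runbel, Dorwyn, and Lamval (B5), but Lamval is never earned.
None of the 3 are reached.

0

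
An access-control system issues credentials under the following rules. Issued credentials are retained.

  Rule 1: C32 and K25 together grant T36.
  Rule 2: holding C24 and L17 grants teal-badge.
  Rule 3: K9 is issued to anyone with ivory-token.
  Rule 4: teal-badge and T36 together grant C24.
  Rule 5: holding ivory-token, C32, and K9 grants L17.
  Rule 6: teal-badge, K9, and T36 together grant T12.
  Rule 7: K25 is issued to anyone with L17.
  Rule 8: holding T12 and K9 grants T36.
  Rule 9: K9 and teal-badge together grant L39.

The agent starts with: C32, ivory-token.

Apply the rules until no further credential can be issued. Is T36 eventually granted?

Yes

Holding ivory-token grants K9 (Rule 3).
Holding ivory-token, C32, and K9 grants L17 (Rule 5).
Holding L17 grants K25 (Rule 7).
Holding C32 and K25 grants T36 (Rule 1).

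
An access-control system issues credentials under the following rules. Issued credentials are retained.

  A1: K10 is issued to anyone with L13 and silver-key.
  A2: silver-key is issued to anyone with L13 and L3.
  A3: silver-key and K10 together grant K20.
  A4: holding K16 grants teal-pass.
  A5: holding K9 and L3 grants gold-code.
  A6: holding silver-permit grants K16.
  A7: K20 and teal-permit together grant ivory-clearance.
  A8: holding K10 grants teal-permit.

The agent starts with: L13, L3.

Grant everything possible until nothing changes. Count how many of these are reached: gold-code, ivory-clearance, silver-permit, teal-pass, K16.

Holding L13 and L3 grants silver-key (A2).
Holding L13 and silver-key grants K10 (A1).
Holding silver-key and K10 grants K20 (A3).
Holding K10 grants teal-permit (A8).
Holding K20 and teal-permit grants ivory-clearance (A7).
gold-code would need K9 and L3 (A5), but K9 is never granted.
ivory-clearance: reached.
No rule produces silver-permit, and it is not given.
teal-pass would need K16 (A4), but K16 is never granted.
K16 would need silver-permit (A6), but silver-permit is never granted.
Reached: ivory-clearance — 1 of the 5.

1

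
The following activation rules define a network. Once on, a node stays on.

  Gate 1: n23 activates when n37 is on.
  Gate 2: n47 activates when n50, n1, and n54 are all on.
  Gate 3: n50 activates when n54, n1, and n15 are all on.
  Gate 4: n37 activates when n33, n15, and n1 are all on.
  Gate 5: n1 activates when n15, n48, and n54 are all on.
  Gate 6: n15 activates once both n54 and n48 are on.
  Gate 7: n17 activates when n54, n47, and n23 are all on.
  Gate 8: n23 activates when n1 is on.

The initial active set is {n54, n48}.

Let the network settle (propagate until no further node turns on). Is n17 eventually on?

Yes

n54 and n48 are on, so n15 activates (Gate 6).
n15, n48, and n54 are on, so n1 activates (Gate 5).
Gate 3: n54, n1, and n15 on → n50 on.
Gate 8: n1 on → n23 on.
n50, n1, and n54 are on, so n47 activates (Gate 2).
n54, n47, and n23 are on, so n17 activates (Gate 7).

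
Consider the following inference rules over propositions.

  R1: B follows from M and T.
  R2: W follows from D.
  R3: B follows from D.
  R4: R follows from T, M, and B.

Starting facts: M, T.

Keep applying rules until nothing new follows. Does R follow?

Yes

M and T hold, so B follows (R1).
From T, M, and B, R4 gives R.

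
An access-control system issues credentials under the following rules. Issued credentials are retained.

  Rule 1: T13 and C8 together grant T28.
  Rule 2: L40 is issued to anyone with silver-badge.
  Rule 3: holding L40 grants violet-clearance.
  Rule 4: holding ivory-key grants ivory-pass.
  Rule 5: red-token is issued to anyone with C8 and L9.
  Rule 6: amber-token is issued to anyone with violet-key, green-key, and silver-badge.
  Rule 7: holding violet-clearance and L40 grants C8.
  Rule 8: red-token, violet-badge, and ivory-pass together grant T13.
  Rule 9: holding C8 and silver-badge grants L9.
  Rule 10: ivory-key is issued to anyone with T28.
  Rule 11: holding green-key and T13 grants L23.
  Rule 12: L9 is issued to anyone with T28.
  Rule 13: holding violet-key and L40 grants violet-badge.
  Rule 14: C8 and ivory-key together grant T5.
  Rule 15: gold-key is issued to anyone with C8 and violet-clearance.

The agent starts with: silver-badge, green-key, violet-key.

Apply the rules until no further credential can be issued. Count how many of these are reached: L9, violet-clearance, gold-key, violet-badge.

Holding silver-badge grants L40 (Rule 2).
Holding L40 grants violet-clearance (Rule 3).
Holding violet-key and L40 grants violet-badge (Rule 13).
Holding violet-clearance and L40 grants C8 (Rule 7).
Holding C8 and violet-clearance grants gold-key (Rule 15).
Holding C8 and silver-badge grants L9 (Rule 9).
L9: reached.
violet-clearance: reached.
gold-key: reached.
violet-badge: reached.
All 4 are reached.

4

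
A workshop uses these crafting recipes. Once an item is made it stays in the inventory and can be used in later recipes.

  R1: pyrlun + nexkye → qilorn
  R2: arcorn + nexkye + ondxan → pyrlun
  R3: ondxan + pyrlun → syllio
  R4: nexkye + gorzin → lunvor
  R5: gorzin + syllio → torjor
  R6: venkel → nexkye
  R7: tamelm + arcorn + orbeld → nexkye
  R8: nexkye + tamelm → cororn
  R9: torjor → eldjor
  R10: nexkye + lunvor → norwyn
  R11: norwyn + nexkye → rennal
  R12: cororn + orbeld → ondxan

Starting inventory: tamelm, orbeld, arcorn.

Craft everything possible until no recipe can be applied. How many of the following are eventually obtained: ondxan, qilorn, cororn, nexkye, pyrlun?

tamelm + arcorn + orbeld → nexkye (R7).
nexkye + tamelm → cororn (R8).
Using R12, cororn and orbeld make ondxan.
Using R2, arcorn, nexkye, and ondxan make pyrlun.
Using R1, pyrlun and nexkye make qilorn.
ondxan: reached.
qilorn: reached.
cororn: reached.
nexkye: reached.
pyrlun: reached.
All 5 are reached.

5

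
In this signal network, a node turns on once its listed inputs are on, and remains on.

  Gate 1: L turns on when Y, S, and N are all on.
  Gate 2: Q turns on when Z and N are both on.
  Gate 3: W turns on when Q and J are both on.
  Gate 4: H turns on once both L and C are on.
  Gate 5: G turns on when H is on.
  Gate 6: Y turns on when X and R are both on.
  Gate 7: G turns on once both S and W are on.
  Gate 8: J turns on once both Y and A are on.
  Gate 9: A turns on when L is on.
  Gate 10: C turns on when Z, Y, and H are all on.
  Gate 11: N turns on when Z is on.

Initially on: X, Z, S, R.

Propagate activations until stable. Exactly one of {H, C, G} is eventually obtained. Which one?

Gate 11: Z on → N on.
Gate 6: X and R on → Y on.
Z and N are on, so Q turns on (Gate 2).
Gate 1: Y, S, and N on → L on.
Gate 9: L on → A on.
Y and A are on, so J turns on (Gate 8).
Q and J are on, so W turns on (Gate 3).
S and W are on, so G turns on (Gate 7).
C would need Z, Y, and H (Gate 10), but H never turns on. H would need L and C (Gate 4), but C never turns on.

G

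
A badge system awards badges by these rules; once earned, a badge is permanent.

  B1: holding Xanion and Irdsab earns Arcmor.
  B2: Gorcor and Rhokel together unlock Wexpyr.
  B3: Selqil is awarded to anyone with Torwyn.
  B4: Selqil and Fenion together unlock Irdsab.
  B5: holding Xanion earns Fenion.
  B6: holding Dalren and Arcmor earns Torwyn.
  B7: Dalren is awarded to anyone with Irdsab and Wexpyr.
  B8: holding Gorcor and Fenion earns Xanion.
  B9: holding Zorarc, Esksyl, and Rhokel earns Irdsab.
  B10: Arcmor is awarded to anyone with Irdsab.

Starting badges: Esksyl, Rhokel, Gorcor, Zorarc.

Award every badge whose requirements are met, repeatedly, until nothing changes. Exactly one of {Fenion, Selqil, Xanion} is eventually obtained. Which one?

Selqil

With Zorarc, Esksyl, and Rhokel, Irdsab is earned (B9).
With Gorcor and Rhokel, Wexpyr is earned (B2).
With Irdsab, Arcmor is earned (B10).
With Irdsab and Wexpyr, Dalren is earned (B7).
With Dalren and Arcmor, Torwyn is earned (B6).
With Torwyn, Selqil is earned (B3).
Xanion would need Gorcor and Fenion (B8), but Fenion is never earned. Fenion would need Xanion (B5), but Xanion is never earned.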